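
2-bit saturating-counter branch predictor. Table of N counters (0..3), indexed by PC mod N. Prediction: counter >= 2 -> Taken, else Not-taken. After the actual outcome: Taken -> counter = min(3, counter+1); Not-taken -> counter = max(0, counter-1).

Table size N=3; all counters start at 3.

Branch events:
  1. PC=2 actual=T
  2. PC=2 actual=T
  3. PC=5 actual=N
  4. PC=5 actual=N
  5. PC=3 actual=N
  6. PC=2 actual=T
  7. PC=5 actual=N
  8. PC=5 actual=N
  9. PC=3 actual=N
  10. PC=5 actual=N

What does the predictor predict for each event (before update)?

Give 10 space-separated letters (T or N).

Answer: T T T T T N T N T N

Derivation:
Ev 1: PC=2 idx=2 pred=T actual=T -> ctr[2]=3
Ev 2: PC=2 idx=2 pred=T actual=T -> ctr[2]=3
Ev 3: PC=5 idx=2 pred=T actual=N -> ctr[2]=2
Ev 4: PC=5 idx=2 pred=T actual=N -> ctr[2]=1
Ev 5: PC=3 idx=0 pred=T actual=N -> ctr[0]=2
Ev 6: PC=2 idx=2 pred=N actual=T -> ctr[2]=2
Ev 7: PC=5 idx=2 pred=T actual=N -> ctr[2]=1
Ev 8: PC=5 idx=2 pred=N actual=N -> ctr[2]=0
Ev 9: PC=3 idx=0 pred=T actual=N -> ctr[0]=1
Ev 10: PC=5 idx=2 pred=N actual=N -> ctr[2]=0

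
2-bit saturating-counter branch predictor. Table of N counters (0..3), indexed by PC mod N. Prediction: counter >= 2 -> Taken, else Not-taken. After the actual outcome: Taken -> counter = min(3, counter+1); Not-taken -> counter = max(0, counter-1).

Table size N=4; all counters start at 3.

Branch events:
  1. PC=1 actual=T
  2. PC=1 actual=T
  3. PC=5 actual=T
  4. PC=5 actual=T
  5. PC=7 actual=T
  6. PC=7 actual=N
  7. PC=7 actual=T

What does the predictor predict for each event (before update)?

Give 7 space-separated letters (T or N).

Answer: T T T T T T T

Derivation:
Ev 1: PC=1 idx=1 pred=T actual=T -> ctr[1]=3
Ev 2: PC=1 idx=1 pred=T actual=T -> ctr[1]=3
Ev 3: PC=5 idx=1 pred=T actual=T -> ctr[1]=3
Ev 4: PC=5 idx=1 pred=T actual=T -> ctr[1]=3
Ev 5: PC=7 idx=3 pred=T actual=T -> ctr[3]=3
Ev 6: PC=7 idx=3 pred=T actual=N -> ctr[3]=2
Ev 7: PC=7 idx=3 pred=T actual=T -> ctr[3]=3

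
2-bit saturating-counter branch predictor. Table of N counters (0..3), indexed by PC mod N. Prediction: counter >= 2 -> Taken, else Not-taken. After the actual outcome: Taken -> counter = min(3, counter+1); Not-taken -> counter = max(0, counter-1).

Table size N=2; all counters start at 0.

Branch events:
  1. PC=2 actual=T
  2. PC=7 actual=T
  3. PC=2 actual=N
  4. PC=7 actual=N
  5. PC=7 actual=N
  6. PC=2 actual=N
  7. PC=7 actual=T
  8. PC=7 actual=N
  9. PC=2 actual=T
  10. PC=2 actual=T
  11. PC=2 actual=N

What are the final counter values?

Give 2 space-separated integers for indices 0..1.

Answer: 1 0

Derivation:
Ev 1: PC=2 idx=0 pred=N actual=T -> ctr[0]=1
Ev 2: PC=7 idx=1 pred=N actual=T -> ctr[1]=1
Ev 3: PC=2 idx=0 pred=N actual=N -> ctr[0]=0
Ev 4: PC=7 idx=1 pred=N actual=N -> ctr[1]=0
Ev 5: PC=7 idx=1 pred=N actual=N -> ctr[1]=0
Ev 6: PC=2 idx=0 pred=N actual=N -> ctr[0]=0
Ev 7: PC=7 idx=1 pred=N actual=T -> ctr[1]=1
Ev 8: PC=7 idx=1 pred=N actual=N -> ctr[1]=0
Ev 9: PC=2 idx=0 pred=N actual=T -> ctr[0]=1
Ev 10: PC=2 idx=0 pred=N actual=T -> ctr[0]=2
Ev 11: PC=2 idx=0 pred=T actual=N -> ctr[0]=1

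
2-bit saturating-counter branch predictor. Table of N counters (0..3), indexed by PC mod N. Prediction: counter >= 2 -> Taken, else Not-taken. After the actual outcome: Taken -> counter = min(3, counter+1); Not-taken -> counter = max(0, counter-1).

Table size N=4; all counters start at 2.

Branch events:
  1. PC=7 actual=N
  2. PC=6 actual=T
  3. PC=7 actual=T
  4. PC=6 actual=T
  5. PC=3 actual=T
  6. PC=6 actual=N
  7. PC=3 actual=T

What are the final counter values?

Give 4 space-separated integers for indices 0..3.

Ev 1: PC=7 idx=3 pred=T actual=N -> ctr[3]=1
Ev 2: PC=6 idx=2 pred=T actual=T -> ctr[2]=3
Ev 3: PC=7 idx=3 pred=N actual=T -> ctr[3]=2
Ev 4: PC=6 idx=2 pred=T actual=T -> ctr[2]=3
Ev 5: PC=3 idx=3 pred=T actual=T -> ctr[3]=3
Ev 6: PC=6 idx=2 pred=T actual=N -> ctr[2]=2
Ev 7: PC=3 idx=3 pred=T actual=T -> ctr[3]=3

Answer: 2 2 2 3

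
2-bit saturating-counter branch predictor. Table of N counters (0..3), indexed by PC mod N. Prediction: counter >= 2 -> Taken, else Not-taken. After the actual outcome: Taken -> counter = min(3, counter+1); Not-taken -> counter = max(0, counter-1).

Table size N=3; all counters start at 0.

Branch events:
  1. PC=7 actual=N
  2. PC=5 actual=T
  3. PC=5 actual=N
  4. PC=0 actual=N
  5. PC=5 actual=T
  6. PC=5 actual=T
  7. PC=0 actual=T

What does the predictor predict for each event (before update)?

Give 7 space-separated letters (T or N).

Answer: N N N N N N N

Derivation:
Ev 1: PC=7 idx=1 pred=N actual=N -> ctr[1]=0
Ev 2: PC=5 idx=2 pred=N actual=T -> ctr[2]=1
Ev 3: PC=5 idx=2 pred=N actual=N -> ctr[2]=0
Ev 4: PC=0 idx=0 pred=N actual=N -> ctr[0]=0
Ev 5: PC=5 idx=2 pred=N actual=T -> ctr[2]=1
Ev 6: PC=5 idx=2 pred=N actual=T -> ctr[2]=2
Ev 7: PC=0 idx=0 pred=N actual=T -> ctr[0]=1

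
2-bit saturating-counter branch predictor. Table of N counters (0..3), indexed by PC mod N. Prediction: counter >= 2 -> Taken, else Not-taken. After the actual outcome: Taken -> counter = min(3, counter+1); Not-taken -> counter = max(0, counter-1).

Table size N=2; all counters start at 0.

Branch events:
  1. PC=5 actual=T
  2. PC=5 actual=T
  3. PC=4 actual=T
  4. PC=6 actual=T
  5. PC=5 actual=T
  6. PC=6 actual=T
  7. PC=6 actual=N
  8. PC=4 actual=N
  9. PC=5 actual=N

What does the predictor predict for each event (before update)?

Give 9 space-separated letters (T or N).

Answer: N N N N T T T T T

Derivation:
Ev 1: PC=5 idx=1 pred=N actual=T -> ctr[1]=1
Ev 2: PC=5 idx=1 pred=N actual=T -> ctr[1]=2
Ev 3: PC=4 idx=0 pred=N actual=T -> ctr[0]=1
Ev 4: PC=6 idx=0 pred=N actual=T -> ctr[0]=2
Ev 5: PC=5 idx=1 pred=T actual=T -> ctr[1]=3
Ev 6: PC=6 idx=0 pred=T actual=T -> ctr[0]=3
Ev 7: PC=6 idx=0 pred=T actual=N -> ctr[0]=2
Ev 8: PC=4 idx=0 pred=T actual=N -> ctr[0]=1
Ev 9: PC=5 idx=1 pred=T actual=N -> ctr[1]=2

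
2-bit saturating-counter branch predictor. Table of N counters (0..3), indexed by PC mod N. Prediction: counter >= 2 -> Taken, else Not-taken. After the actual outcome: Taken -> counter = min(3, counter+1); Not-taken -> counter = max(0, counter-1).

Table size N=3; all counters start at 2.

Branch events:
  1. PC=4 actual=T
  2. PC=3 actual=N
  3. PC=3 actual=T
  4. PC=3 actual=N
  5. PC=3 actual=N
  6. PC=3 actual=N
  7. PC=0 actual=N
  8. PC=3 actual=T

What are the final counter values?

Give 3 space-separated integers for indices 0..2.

Answer: 1 3 2

Derivation:
Ev 1: PC=4 idx=1 pred=T actual=T -> ctr[1]=3
Ev 2: PC=3 idx=0 pred=T actual=N -> ctr[0]=1
Ev 3: PC=3 idx=0 pred=N actual=T -> ctr[0]=2
Ev 4: PC=3 idx=0 pred=T actual=N -> ctr[0]=1
Ev 5: PC=3 idx=0 pred=N actual=N -> ctr[0]=0
Ev 6: PC=3 idx=0 pred=N actual=N -> ctr[0]=0
Ev 7: PC=0 idx=0 pred=N actual=N -> ctr[0]=0
Ev 8: PC=3 idx=0 pred=N actual=T -> ctr[0]=1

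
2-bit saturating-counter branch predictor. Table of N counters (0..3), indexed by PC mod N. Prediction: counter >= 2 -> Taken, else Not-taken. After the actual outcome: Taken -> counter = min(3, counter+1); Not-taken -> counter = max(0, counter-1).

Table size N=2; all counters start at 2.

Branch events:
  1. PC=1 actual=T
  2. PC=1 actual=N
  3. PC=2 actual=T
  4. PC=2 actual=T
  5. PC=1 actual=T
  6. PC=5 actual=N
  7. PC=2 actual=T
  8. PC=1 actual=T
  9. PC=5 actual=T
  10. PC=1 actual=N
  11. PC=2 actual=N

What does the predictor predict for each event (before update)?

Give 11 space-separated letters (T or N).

Ev 1: PC=1 idx=1 pred=T actual=T -> ctr[1]=3
Ev 2: PC=1 idx=1 pred=T actual=N -> ctr[1]=2
Ev 3: PC=2 idx=0 pred=T actual=T -> ctr[0]=3
Ev 4: PC=2 idx=0 pred=T actual=T -> ctr[0]=3
Ev 5: PC=1 idx=1 pred=T actual=T -> ctr[1]=3
Ev 6: PC=5 idx=1 pred=T actual=N -> ctr[1]=2
Ev 7: PC=2 idx=0 pred=T actual=T -> ctr[0]=3
Ev 8: PC=1 idx=1 pred=T actual=T -> ctr[1]=3
Ev 9: PC=5 idx=1 pred=T actual=T -> ctr[1]=3
Ev 10: PC=1 idx=1 pred=T actual=N -> ctr[1]=2
Ev 11: PC=2 idx=0 pred=T actual=N -> ctr[0]=2

Answer: T T T T T T T T T T T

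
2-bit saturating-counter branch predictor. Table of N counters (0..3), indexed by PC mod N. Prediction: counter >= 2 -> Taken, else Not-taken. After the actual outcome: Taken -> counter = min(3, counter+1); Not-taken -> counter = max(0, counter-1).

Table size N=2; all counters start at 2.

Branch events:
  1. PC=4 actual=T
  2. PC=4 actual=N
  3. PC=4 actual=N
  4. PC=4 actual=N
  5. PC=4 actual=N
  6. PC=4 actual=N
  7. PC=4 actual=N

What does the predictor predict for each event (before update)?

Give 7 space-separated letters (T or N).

Answer: T T T N N N N

Derivation:
Ev 1: PC=4 idx=0 pred=T actual=T -> ctr[0]=3
Ev 2: PC=4 idx=0 pred=T actual=N -> ctr[0]=2
Ev 3: PC=4 idx=0 pred=T actual=N -> ctr[0]=1
Ev 4: PC=4 idx=0 pred=N actual=N -> ctr[0]=0
Ev 5: PC=4 idx=0 pred=N actual=N -> ctr[0]=0
Ev 6: PC=4 idx=0 pred=N actual=N -> ctr[0]=0
Ev 7: PC=4 idx=0 pred=N actual=N -> ctr[0]=0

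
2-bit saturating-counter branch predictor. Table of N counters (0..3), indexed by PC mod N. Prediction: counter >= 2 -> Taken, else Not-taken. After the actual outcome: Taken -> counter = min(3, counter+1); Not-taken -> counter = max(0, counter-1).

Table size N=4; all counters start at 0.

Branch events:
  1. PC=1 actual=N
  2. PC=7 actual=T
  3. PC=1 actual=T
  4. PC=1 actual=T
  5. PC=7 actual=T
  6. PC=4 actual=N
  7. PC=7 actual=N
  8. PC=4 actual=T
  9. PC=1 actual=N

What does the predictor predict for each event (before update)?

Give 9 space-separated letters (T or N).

Answer: N N N N N N T N T

Derivation:
Ev 1: PC=1 idx=1 pred=N actual=N -> ctr[1]=0
Ev 2: PC=7 idx=3 pred=N actual=T -> ctr[3]=1
Ev 3: PC=1 idx=1 pred=N actual=T -> ctr[1]=1
Ev 4: PC=1 idx=1 pred=N actual=T -> ctr[1]=2
Ev 5: PC=7 idx=3 pred=N actual=T -> ctr[3]=2
Ev 6: PC=4 idx=0 pred=N actual=N -> ctr[0]=0
Ev 7: PC=7 idx=3 pred=T actual=N -> ctr[3]=1
Ev 8: PC=4 idx=0 pred=N actual=T -> ctr[0]=1
Ev 9: PC=1 idx=1 pred=T actual=N -> ctr[1]=1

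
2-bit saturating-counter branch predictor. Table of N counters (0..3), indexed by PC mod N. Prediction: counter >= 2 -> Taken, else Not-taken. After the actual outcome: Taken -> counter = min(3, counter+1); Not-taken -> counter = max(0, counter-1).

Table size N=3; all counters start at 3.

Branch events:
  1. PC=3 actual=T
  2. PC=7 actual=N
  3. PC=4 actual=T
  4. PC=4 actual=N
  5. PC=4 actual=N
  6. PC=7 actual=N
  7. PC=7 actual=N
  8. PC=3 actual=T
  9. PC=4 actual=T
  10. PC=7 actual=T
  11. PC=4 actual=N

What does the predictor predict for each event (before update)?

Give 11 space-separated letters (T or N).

Ev 1: PC=3 idx=0 pred=T actual=T -> ctr[0]=3
Ev 2: PC=7 idx=1 pred=T actual=N -> ctr[1]=2
Ev 3: PC=4 idx=1 pred=T actual=T -> ctr[1]=3
Ev 4: PC=4 idx=1 pred=T actual=N -> ctr[1]=2
Ev 5: PC=4 idx=1 pred=T actual=N -> ctr[1]=1
Ev 6: PC=7 idx=1 pred=N actual=N -> ctr[1]=0
Ev 7: PC=7 idx=1 pred=N actual=N -> ctr[1]=0
Ev 8: PC=3 idx=0 pred=T actual=T -> ctr[0]=3
Ev 9: PC=4 idx=1 pred=N actual=T -> ctr[1]=1
Ev 10: PC=7 idx=1 pred=N actual=T -> ctr[1]=2
Ev 11: PC=4 idx=1 pred=T actual=N -> ctr[1]=1

Answer: T T T T T N N T N N T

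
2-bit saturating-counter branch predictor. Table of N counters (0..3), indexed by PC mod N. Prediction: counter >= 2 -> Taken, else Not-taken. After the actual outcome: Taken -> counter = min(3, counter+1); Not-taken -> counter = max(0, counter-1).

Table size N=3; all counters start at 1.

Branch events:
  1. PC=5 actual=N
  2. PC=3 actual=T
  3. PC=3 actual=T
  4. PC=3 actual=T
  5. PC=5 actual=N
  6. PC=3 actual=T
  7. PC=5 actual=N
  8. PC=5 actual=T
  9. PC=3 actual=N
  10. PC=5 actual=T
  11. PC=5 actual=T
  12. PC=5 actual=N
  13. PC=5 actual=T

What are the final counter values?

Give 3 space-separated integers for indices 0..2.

Ev 1: PC=5 idx=2 pred=N actual=N -> ctr[2]=0
Ev 2: PC=3 idx=0 pred=N actual=T -> ctr[0]=2
Ev 3: PC=3 idx=0 pred=T actual=T -> ctr[0]=3
Ev 4: PC=3 idx=0 pred=T actual=T -> ctr[0]=3
Ev 5: PC=5 idx=2 pred=N actual=N -> ctr[2]=0
Ev 6: PC=3 idx=0 pred=T actual=T -> ctr[0]=3
Ev 7: PC=5 idx=2 pred=N actual=N -> ctr[2]=0
Ev 8: PC=5 idx=2 pred=N actual=T -> ctr[2]=1
Ev 9: PC=3 idx=0 pred=T actual=N -> ctr[0]=2
Ev 10: PC=5 idx=2 pred=N actual=T -> ctr[2]=2
Ev 11: PC=5 idx=2 pred=T actual=T -> ctr[2]=3
Ev 12: PC=5 idx=2 pred=T actual=N -> ctr[2]=2
Ev 13: PC=5 idx=2 pred=T actual=T -> ctr[2]=3

Answer: 2 1 3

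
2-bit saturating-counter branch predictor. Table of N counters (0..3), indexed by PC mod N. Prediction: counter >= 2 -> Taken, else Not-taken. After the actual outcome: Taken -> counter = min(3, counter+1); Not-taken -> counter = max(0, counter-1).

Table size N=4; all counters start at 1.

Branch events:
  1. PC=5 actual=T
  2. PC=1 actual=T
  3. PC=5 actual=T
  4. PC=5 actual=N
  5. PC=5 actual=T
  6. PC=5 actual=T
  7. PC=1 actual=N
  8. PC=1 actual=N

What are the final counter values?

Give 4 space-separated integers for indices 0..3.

Answer: 1 1 1 1

Derivation:
Ev 1: PC=5 idx=1 pred=N actual=T -> ctr[1]=2
Ev 2: PC=1 idx=1 pred=T actual=T -> ctr[1]=3
Ev 3: PC=5 idx=1 pred=T actual=T -> ctr[1]=3
Ev 4: PC=5 idx=1 pred=T actual=N -> ctr[1]=2
Ev 5: PC=5 idx=1 pred=T actual=T -> ctr[1]=3
Ev 6: PC=5 idx=1 pred=T actual=T -> ctr[1]=3
Ev 7: PC=1 idx=1 pred=T actual=N -> ctr[1]=2
Ev 8: PC=1 idx=1 pred=T actual=N -> ctr[1]=1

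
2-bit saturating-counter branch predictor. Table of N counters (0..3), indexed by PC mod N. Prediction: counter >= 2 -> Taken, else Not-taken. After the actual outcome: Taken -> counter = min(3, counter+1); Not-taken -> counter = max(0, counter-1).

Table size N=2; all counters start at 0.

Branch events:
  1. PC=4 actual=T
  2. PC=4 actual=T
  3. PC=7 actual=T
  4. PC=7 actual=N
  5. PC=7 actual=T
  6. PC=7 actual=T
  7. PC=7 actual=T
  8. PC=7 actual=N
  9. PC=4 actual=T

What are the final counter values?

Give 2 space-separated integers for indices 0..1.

Ev 1: PC=4 idx=0 pred=N actual=T -> ctr[0]=1
Ev 2: PC=4 idx=0 pred=N actual=T -> ctr[0]=2
Ev 3: PC=7 idx=1 pred=N actual=T -> ctr[1]=1
Ev 4: PC=7 idx=1 pred=N actual=N -> ctr[1]=0
Ev 5: PC=7 idx=1 pred=N actual=T -> ctr[1]=1
Ev 6: PC=7 idx=1 pred=N actual=T -> ctr[1]=2
Ev 7: PC=7 idx=1 pred=T actual=T -> ctr[1]=3
Ev 8: PC=7 idx=1 pred=T actual=N -> ctr[1]=2
Ev 9: PC=4 idx=0 pred=T actual=T -> ctr[0]=3

Answer: 3 2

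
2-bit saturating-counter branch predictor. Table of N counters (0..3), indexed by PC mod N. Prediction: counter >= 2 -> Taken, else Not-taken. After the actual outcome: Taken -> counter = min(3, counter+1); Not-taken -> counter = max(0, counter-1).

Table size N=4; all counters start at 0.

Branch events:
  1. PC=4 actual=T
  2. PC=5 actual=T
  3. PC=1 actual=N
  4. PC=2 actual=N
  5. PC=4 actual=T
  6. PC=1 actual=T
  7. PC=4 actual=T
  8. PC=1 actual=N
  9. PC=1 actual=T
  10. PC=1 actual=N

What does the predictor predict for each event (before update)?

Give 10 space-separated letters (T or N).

Ev 1: PC=4 idx=0 pred=N actual=T -> ctr[0]=1
Ev 2: PC=5 idx=1 pred=N actual=T -> ctr[1]=1
Ev 3: PC=1 idx=1 pred=N actual=N -> ctr[1]=0
Ev 4: PC=2 idx=2 pred=N actual=N -> ctr[2]=0
Ev 5: PC=4 idx=0 pred=N actual=T -> ctr[0]=2
Ev 6: PC=1 idx=1 pred=N actual=T -> ctr[1]=1
Ev 7: PC=4 idx=0 pred=T actual=T -> ctr[0]=3
Ev 8: PC=1 idx=1 pred=N actual=N -> ctr[1]=0
Ev 9: PC=1 idx=1 pred=N actual=T -> ctr[1]=1
Ev 10: PC=1 idx=1 pred=N actual=N -> ctr[1]=0

Answer: N N N N N N T N N N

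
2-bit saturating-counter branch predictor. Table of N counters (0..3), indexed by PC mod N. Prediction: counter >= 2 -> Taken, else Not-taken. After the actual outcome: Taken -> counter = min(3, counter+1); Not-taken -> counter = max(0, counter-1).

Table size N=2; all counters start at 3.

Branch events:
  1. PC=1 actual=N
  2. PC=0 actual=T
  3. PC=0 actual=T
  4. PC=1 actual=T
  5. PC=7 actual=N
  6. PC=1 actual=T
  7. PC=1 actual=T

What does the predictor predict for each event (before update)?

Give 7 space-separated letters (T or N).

Ev 1: PC=1 idx=1 pred=T actual=N -> ctr[1]=2
Ev 2: PC=0 idx=0 pred=T actual=T -> ctr[0]=3
Ev 3: PC=0 idx=0 pred=T actual=T -> ctr[0]=3
Ev 4: PC=1 idx=1 pred=T actual=T -> ctr[1]=3
Ev 5: PC=7 idx=1 pred=T actual=N -> ctr[1]=2
Ev 6: PC=1 idx=1 pred=T actual=T -> ctr[1]=3
Ev 7: PC=1 idx=1 pred=T actual=T -> ctr[1]=3

Answer: T T T T T T T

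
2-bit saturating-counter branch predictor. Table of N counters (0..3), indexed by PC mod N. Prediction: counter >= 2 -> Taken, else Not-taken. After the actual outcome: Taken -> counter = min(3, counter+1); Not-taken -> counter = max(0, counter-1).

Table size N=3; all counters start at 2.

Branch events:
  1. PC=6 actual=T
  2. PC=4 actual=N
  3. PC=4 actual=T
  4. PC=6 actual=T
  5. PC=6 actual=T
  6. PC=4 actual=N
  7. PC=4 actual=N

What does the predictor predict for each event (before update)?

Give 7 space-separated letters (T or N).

Answer: T T N T T T N

Derivation:
Ev 1: PC=6 idx=0 pred=T actual=T -> ctr[0]=3
Ev 2: PC=4 idx=1 pred=T actual=N -> ctr[1]=1
Ev 3: PC=4 idx=1 pred=N actual=T -> ctr[1]=2
Ev 4: PC=6 idx=0 pred=T actual=T -> ctr[0]=3
Ev 5: PC=6 idx=0 pred=T actual=T -> ctr[0]=3
Ev 6: PC=4 idx=1 pred=T actual=N -> ctr[1]=1
Ev 7: PC=4 idx=1 pred=N actual=N -> ctr[1]=0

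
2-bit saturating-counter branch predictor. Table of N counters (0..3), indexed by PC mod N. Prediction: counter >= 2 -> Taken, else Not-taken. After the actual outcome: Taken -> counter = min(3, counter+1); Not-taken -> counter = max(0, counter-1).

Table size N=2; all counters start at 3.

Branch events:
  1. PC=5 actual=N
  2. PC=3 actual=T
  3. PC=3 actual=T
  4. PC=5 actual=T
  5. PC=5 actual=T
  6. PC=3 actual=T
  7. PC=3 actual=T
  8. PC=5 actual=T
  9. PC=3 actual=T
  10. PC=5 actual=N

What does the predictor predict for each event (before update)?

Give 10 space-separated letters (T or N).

Answer: T T T T T T T T T T

Derivation:
Ev 1: PC=5 idx=1 pred=T actual=N -> ctr[1]=2
Ev 2: PC=3 idx=1 pred=T actual=T -> ctr[1]=3
Ev 3: PC=3 idx=1 pred=T actual=T -> ctr[1]=3
Ev 4: PC=5 idx=1 pred=T actual=T -> ctr[1]=3
Ev 5: PC=5 idx=1 pred=T actual=T -> ctr[1]=3
Ev 6: PC=3 idx=1 pred=T actual=T -> ctr[1]=3
Ev 7: PC=3 idx=1 pred=T actual=T -> ctr[1]=3
Ev 8: PC=5 idx=1 pred=T actual=T -> ctr[1]=3
Ev 9: PC=3 idx=1 pred=T actual=T -> ctr[1]=3
Ev 10: PC=5 idx=1 pred=T actual=N -> ctr[1]=2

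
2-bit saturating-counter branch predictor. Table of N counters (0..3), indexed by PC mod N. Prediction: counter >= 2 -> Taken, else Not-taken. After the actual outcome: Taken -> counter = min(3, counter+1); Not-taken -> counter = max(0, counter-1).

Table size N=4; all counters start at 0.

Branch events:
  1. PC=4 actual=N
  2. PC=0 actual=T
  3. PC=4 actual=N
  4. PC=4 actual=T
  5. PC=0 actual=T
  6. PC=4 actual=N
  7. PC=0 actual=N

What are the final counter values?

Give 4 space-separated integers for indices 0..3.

Answer: 0 0 0 0

Derivation:
Ev 1: PC=4 idx=0 pred=N actual=N -> ctr[0]=0
Ev 2: PC=0 idx=0 pred=N actual=T -> ctr[0]=1
Ev 3: PC=4 idx=0 pred=N actual=N -> ctr[0]=0
Ev 4: PC=4 idx=0 pred=N actual=T -> ctr[0]=1
Ev 5: PC=0 idx=0 pred=N actual=T -> ctr[0]=2
Ev 6: PC=4 idx=0 pred=T actual=N -> ctr[0]=1
Ev 7: PC=0 idx=0 pred=N actual=N -> ctr[0]=0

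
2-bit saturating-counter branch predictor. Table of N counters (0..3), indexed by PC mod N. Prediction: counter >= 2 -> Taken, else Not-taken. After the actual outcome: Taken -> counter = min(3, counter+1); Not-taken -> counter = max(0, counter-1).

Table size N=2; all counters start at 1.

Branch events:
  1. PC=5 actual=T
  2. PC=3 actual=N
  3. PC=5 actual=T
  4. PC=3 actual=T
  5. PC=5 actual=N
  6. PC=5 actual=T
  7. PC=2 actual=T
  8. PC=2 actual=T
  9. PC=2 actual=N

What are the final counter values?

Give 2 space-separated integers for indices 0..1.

Ev 1: PC=5 idx=1 pred=N actual=T -> ctr[1]=2
Ev 2: PC=3 idx=1 pred=T actual=N -> ctr[1]=1
Ev 3: PC=5 idx=1 pred=N actual=T -> ctr[1]=2
Ev 4: PC=3 idx=1 pred=T actual=T -> ctr[1]=3
Ev 5: PC=5 idx=1 pred=T actual=N -> ctr[1]=2
Ev 6: PC=5 idx=1 pred=T actual=T -> ctr[1]=3
Ev 7: PC=2 idx=0 pred=N actual=T -> ctr[0]=2
Ev 8: PC=2 idx=0 pred=T actual=T -> ctr[0]=3
Ev 9: PC=2 idx=0 pred=T actual=N -> ctr[0]=2

Answer: 2 3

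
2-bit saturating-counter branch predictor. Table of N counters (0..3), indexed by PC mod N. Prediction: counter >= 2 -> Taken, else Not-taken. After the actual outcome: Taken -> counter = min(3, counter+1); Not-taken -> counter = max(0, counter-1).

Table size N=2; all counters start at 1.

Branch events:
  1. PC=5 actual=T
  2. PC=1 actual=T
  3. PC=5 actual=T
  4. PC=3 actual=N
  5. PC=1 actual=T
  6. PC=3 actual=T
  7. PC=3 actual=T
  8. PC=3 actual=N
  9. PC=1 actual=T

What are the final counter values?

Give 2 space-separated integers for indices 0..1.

Ev 1: PC=5 idx=1 pred=N actual=T -> ctr[1]=2
Ev 2: PC=1 idx=1 pred=T actual=T -> ctr[1]=3
Ev 3: PC=5 idx=1 pred=T actual=T -> ctr[1]=3
Ev 4: PC=3 idx=1 pred=T actual=N -> ctr[1]=2
Ev 5: PC=1 idx=1 pred=T actual=T -> ctr[1]=3
Ev 6: PC=3 idx=1 pred=T actual=T -> ctr[1]=3
Ev 7: PC=3 idx=1 pred=T actual=T -> ctr[1]=3
Ev 8: PC=3 idx=1 pred=T actual=N -> ctr[1]=2
Ev 9: PC=1 idx=1 pred=T actual=T -> ctr[1]=3

Answer: 1 3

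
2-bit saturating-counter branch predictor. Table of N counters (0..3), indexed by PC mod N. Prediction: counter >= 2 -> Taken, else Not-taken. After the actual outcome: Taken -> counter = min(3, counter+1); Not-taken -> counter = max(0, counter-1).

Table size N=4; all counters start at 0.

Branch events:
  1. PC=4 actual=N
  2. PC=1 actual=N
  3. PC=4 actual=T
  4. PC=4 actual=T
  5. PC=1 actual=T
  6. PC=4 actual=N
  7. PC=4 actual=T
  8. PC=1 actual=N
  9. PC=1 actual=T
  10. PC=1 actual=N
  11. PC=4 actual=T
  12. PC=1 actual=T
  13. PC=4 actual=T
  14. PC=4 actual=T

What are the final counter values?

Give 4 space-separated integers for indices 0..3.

Answer: 3 1 0 0

Derivation:
Ev 1: PC=4 idx=0 pred=N actual=N -> ctr[0]=0
Ev 2: PC=1 idx=1 pred=N actual=N -> ctr[1]=0
Ev 3: PC=4 idx=0 pred=N actual=T -> ctr[0]=1
Ev 4: PC=4 idx=0 pred=N actual=T -> ctr[0]=2
Ev 5: PC=1 idx=1 pred=N actual=T -> ctr[1]=1
Ev 6: PC=4 idx=0 pred=T actual=N -> ctr[0]=1
Ev 7: PC=4 idx=0 pred=N actual=T -> ctr[0]=2
Ev 8: PC=1 idx=1 pred=N actual=N -> ctr[1]=0
Ev 9: PC=1 idx=1 pred=N actual=T -> ctr[1]=1
Ev 10: PC=1 idx=1 pred=N actual=N -> ctr[1]=0
Ev 11: PC=4 idx=0 pred=T actual=T -> ctr[0]=3
Ev 12: PC=1 idx=1 pred=N actual=T -> ctr[1]=1
Ev 13: PC=4 idx=0 pred=T actual=T -> ctr[0]=3
Ev 14: PC=4 idx=0 pred=T actual=T -> ctr[0]=3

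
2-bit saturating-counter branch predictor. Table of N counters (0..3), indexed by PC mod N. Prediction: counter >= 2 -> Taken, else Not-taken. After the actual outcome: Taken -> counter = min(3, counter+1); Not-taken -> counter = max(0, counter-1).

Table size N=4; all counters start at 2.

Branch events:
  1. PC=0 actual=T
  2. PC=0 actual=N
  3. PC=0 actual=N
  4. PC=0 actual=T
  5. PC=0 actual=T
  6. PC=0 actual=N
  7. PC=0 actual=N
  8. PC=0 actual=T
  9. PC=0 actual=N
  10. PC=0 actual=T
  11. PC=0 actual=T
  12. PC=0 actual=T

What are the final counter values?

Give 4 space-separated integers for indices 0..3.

Answer: 3 2 2 2

Derivation:
Ev 1: PC=0 idx=0 pred=T actual=T -> ctr[0]=3
Ev 2: PC=0 idx=0 pred=T actual=N -> ctr[0]=2
Ev 3: PC=0 idx=0 pred=T actual=N -> ctr[0]=1
Ev 4: PC=0 idx=0 pred=N actual=T -> ctr[0]=2
Ev 5: PC=0 idx=0 pred=T actual=T -> ctr[0]=3
Ev 6: PC=0 idx=0 pred=T actual=N -> ctr[0]=2
Ev 7: PC=0 idx=0 pred=T actual=N -> ctr[0]=1
Ev 8: PC=0 idx=0 pred=N actual=T -> ctr[0]=2
Ev 9: PC=0 idx=0 pred=T actual=N -> ctr[0]=1
Ev 10: PC=0 idx=0 pred=N actual=T -> ctr[0]=2
Ev 11: PC=0 idx=0 pred=T actual=T -> ctr[0]=3
Ev 12: PC=0 idx=0 pred=T actual=T -> ctr[0]=3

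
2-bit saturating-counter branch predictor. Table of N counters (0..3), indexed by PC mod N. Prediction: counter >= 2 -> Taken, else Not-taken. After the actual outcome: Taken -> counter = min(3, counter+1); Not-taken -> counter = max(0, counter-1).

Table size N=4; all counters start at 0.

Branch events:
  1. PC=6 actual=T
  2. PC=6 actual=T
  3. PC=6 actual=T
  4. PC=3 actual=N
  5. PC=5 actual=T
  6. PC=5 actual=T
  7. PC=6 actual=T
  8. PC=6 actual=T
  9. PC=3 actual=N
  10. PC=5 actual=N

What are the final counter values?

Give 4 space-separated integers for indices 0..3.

Answer: 0 1 3 0

Derivation:
Ev 1: PC=6 idx=2 pred=N actual=T -> ctr[2]=1
Ev 2: PC=6 idx=2 pred=N actual=T -> ctr[2]=2
Ev 3: PC=6 idx=2 pred=T actual=T -> ctr[2]=3
Ev 4: PC=3 idx=3 pred=N actual=N -> ctr[3]=0
Ev 5: PC=5 idx=1 pred=N actual=T -> ctr[1]=1
Ev 6: PC=5 idx=1 pred=N actual=T -> ctr[1]=2
Ev 7: PC=6 idx=2 pred=T actual=T -> ctr[2]=3
Ev 8: PC=6 idx=2 pred=T actual=T -> ctr[2]=3
Ev 9: PC=3 idx=3 pred=N actual=N -> ctr[3]=0
Ev 10: PC=5 idx=1 pred=T actual=N -> ctr[1]=1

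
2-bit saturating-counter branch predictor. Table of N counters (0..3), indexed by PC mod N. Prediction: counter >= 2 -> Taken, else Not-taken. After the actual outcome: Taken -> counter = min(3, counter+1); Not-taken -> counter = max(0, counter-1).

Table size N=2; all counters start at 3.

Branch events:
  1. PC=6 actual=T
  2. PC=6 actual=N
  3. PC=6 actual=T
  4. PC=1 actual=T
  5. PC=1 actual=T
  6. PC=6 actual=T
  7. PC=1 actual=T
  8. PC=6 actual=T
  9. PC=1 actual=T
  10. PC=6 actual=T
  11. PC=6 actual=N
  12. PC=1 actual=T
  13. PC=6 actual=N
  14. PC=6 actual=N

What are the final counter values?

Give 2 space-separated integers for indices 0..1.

Ev 1: PC=6 idx=0 pred=T actual=T -> ctr[0]=3
Ev 2: PC=6 idx=0 pred=T actual=N -> ctr[0]=2
Ev 3: PC=6 idx=0 pred=T actual=T -> ctr[0]=3
Ev 4: PC=1 idx=1 pred=T actual=T -> ctr[1]=3
Ev 5: PC=1 idx=1 pred=T actual=T -> ctr[1]=3
Ev 6: PC=6 idx=0 pred=T actual=T -> ctr[0]=3
Ev 7: PC=1 idx=1 pred=T actual=T -> ctr[1]=3
Ev 8: PC=6 idx=0 pred=T actual=T -> ctr[0]=3
Ev 9: PC=1 idx=1 pred=T actual=T -> ctr[1]=3
Ev 10: PC=6 idx=0 pred=T actual=T -> ctr[0]=3
Ev 11: PC=6 idx=0 pred=T actual=N -> ctr[0]=2
Ev 12: PC=1 idx=1 pred=T actual=T -> ctr[1]=3
Ev 13: PC=6 idx=0 pred=T actual=N -> ctr[0]=1
Ev 14: PC=6 idx=0 pred=N actual=N -> ctr[0]=0

Answer: 0 3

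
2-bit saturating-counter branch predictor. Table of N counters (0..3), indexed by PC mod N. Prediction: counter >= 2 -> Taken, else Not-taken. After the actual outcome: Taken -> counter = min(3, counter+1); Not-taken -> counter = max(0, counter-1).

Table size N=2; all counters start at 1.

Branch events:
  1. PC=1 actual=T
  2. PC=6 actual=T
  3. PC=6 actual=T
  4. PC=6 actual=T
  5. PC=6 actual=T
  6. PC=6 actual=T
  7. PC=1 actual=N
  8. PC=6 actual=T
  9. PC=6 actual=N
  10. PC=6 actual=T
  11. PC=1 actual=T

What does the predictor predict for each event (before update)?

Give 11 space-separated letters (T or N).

Answer: N N T T T T T T T T N

Derivation:
Ev 1: PC=1 idx=1 pred=N actual=T -> ctr[1]=2
Ev 2: PC=6 idx=0 pred=N actual=T -> ctr[0]=2
Ev 3: PC=6 idx=0 pred=T actual=T -> ctr[0]=3
Ev 4: PC=6 idx=0 pred=T actual=T -> ctr[0]=3
Ev 5: PC=6 idx=0 pred=T actual=T -> ctr[0]=3
Ev 6: PC=6 idx=0 pred=T actual=T -> ctr[0]=3
Ev 7: PC=1 idx=1 pred=T actual=N -> ctr[1]=1
Ev 8: PC=6 idx=0 pred=T actual=T -> ctr[0]=3
Ev 9: PC=6 idx=0 pred=T actual=N -> ctr[0]=2
Ev 10: PC=6 idx=0 pred=T actual=T -> ctr[0]=3
Ev 11: PC=1 idx=1 pred=N actual=T -> ctr[1]=2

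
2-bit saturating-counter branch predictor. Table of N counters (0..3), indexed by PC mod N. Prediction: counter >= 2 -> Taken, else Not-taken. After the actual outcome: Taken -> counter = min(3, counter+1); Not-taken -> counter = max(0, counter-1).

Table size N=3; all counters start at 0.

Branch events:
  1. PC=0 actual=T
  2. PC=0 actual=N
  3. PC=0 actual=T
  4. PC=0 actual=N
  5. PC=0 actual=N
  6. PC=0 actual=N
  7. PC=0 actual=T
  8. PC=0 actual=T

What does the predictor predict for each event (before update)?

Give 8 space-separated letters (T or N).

Answer: N N N N N N N N

Derivation:
Ev 1: PC=0 idx=0 pred=N actual=T -> ctr[0]=1
Ev 2: PC=0 idx=0 pred=N actual=N -> ctr[0]=0
Ev 3: PC=0 idx=0 pred=N actual=T -> ctr[0]=1
Ev 4: PC=0 idx=0 pred=N actual=N -> ctr[0]=0
Ev 5: PC=0 idx=0 pred=N actual=N -> ctr[0]=0
Ev 6: PC=0 idx=0 pred=N actual=N -> ctr[0]=0
Ev 7: PC=0 idx=0 pred=N actual=T -> ctr[0]=1
Ev 8: PC=0 idx=0 pred=N actual=T -> ctr[0]=2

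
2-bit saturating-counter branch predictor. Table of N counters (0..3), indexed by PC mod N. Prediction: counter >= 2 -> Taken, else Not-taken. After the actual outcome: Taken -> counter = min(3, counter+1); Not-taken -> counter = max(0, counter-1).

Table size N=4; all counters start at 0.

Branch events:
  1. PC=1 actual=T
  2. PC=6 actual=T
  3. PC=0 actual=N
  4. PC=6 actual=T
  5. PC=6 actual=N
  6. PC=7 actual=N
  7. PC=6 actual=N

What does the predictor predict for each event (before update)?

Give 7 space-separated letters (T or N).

Ev 1: PC=1 idx=1 pred=N actual=T -> ctr[1]=1
Ev 2: PC=6 idx=2 pred=N actual=T -> ctr[2]=1
Ev 3: PC=0 idx=0 pred=N actual=N -> ctr[0]=0
Ev 4: PC=6 idx=2 pred=N actual=T -> ctr[2]=2
Ev 5: PC=6 idx=2 pred=T actual=N -> ctr[2]=1
Ev 6: PC=7 idx=3 pred=N actual=N -> ctr[3]=0
Ev 7: PC=6 idx=2 pred=N actual=N -> ctr[2]=0

Answer: N N N N T N N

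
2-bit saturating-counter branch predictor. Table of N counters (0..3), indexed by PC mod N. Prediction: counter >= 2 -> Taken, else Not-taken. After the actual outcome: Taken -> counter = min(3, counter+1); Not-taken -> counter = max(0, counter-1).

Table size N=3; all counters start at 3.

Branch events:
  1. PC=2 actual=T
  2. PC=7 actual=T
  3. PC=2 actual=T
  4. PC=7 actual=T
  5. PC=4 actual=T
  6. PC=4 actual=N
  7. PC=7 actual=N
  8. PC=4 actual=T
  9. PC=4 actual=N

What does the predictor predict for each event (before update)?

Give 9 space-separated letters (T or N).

Ev 1: PC=2 idx=2 pred=T actual=T -> ctr[2]=3
Ev 2: PC=7 idx=1 pred=T actual=T -> ctr[1]=3
Ev 3: PC=2 idx=2 pred=T actual=T -> ctr[2]=3
Ev 4: PC=7 idx=1 pred=T actual=T -> ctr[1]=3
Ev 5: PC=4 idx=1 pred=T actual=T -> ctr[1]=3
Ev 6: PC=4 idx=1 pred=T actual=N -> ctr[1]=2
Ev 7: PC=7 idx=1 pred=T actual=N -> ctr[1]=1
Ev 8: PC=4 idx=1 pred=N actual=T -> ctr[1]=2
Ev 9: PC=4 idx=1 pred=T actual=N -> ctr[1]=1

Answer: T T T T T T T N T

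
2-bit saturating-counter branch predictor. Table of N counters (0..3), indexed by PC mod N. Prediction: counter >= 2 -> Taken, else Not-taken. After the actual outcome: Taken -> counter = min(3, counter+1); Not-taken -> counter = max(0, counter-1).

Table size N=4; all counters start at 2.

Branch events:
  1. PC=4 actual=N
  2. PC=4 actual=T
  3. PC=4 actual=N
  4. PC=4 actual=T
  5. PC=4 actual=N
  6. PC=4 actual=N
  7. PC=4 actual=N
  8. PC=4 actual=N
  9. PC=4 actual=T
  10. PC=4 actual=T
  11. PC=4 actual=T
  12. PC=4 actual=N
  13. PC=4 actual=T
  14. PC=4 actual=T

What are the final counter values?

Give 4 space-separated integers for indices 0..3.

Answer: 3 2 2 2

Derivation:
Ev 1: PC=4 idx=0 pred=T actual=N -> ctr[0]=1
Ev 2: PC=4 idx=0 pred=N actual=T -> ctr[0]=2
Ev 3: PC=4 idx=0 pred=T actual=N -> ctr[0]=1
Ev 4: PC=4 idx=0 pred=N actual=T -> ctr[0]=2
Ev 5: PC=4 idx=0 pred=T actual=N -> ctr[0]=1
Ev 6: PC=4 idx=0 pred=N actual=N -> ctr[0]=0
Ev 7: PC=4 idx=0 pred=N actual=N -> ctr[0]=0
Ev 8: PC=4 idx=0 pred=N actual=N -> ctr[0]=0
Ev 9: PC=4 idx=0 pred=N actual=T -> ctr[0]=1
Ev 10: PC=4 idx=0 pred=N actual=T -> ctr[0]=2
Ev 11: PC=4 idx=0 pred=T actual=T -> ctr[0]=3
Ev 12: PC=4 idx=0 pred=T actual=N -> ctr[0]=2
Ev 13: PC=4 idx=0 pred=T actual=T -> ctr[0]=3
Ev 14: PC=4 idx=0 pred=T actual=T -> ctr[0]=3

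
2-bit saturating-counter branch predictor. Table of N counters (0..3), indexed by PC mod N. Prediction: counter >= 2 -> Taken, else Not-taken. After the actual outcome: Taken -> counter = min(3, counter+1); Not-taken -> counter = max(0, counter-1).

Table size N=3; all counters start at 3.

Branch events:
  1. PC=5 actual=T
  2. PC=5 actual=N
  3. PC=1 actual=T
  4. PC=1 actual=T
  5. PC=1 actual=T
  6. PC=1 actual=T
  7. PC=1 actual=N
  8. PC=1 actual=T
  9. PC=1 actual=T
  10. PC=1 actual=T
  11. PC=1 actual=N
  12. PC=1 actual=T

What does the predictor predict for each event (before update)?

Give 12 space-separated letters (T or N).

Ev 1: PC=5 idx=2 pred=T actual=T -> ctr[2]=3
Ev 2: PC=5 idx=2 pred=T actual=N -> ctr[2]=2
Ev 3: PC=1 idx=1 pred=T actual=T -> ctr[1]=3
Ev 4: PC=1 idx=1 pred=T actual=T -> ctr[1]=3
Ev 5: PC=1 idx=1 pred=T actual=T -> ctr[1]=3
Ev 6: PC=1 idx=1 pred=T actual=T -> ctr[1]=3
Ev 7: PC=1 idx=1 pred=T actual=N -> ctr[1]=2
Ev 8: PC=1 idx=1 pred=T actual=T -> ctr[1]=3
Ev 9: PC=1 idx=1 pred=T actual=T -> ctr[1]=3
Ev 10: PC=1 idx=1 pred=T actual=T -> ctr[1]=3
Ev 11: PC=1 idx=1 pred=T actual=N -> ctr[1]=2
Ev 12: PC=1 idx=1 pred=T actual=T -> ctr[1]=3

Answer: T T T T T T T T T T T T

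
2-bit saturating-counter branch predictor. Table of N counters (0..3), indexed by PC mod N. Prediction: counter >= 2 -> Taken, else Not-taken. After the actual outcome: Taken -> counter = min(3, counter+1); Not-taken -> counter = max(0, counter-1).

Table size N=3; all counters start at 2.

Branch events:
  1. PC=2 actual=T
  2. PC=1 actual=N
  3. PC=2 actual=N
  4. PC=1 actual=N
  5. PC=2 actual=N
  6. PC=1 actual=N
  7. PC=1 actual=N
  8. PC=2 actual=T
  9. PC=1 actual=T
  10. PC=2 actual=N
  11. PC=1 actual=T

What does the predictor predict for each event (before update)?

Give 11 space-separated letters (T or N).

Answer: T T T N T N N N N T N

Derivation:
Ev 1: PC=2 idx=2 pred=T actual=T -> ctr[2]=3
Ev 2: PC=1 idx=1 pred=T actual=N -> ctr[1]=1
Ev 3: PC=2 idx=2 pred=T actual=N -> ctr[2]=2
Ev 4: PC=1 idx=1 pred=N actual=N -> ctr[1]=0
Ev 5: PC=2 idx=2 pred=T actual=N -> ctr[2]=1
Ev 6: PC=1 idx=1 pred=N actual=N -> ctr[1]=0
Ev 7: PC=1 idx=1 pred=N actual=N -> ctr[1]=0
Ev 8: PC=2 idx=2 pred=N actual=T -> ctr[2]=2
Ev 9: PC=1 idx=1 pred=N actual=T -> ctr[1]=1
Ev 10: PC=2 idx=2 pred=T actual=N -> ctr[2]=1
Ev 11: PC=1 idx=1 pred=N actual=T -> ctr[1]=2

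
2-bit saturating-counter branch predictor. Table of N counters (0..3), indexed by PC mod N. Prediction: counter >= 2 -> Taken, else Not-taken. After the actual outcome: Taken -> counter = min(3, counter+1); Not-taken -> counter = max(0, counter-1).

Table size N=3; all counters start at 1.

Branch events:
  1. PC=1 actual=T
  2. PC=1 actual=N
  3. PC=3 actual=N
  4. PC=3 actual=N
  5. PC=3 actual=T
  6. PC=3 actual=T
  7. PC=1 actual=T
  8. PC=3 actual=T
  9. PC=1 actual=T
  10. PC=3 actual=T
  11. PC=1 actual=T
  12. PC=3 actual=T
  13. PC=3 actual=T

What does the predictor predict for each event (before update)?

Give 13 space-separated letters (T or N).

Answer: N T N N N N N T T T T T T

Derivation:
Ev 1: PC=1 idx=1 pred=N actual=T -> ctr[1]=2
Ev 2: PC=1 idx=1 pred=T actual=N -> ctr[1]=1
Ev 3: PC=3 idx=0 pred=N actual=N -> ctr[0]=0
Ev 4: PC=3 idx=0 pred=N actual=N -> ctr[0]=0
Ev 5: PC=3 idx=0 pred=N actual=T -> ctr[0]=1
Ev 6: PC=3 idx=0 pred=N actual=T -> ctr[0]=2
Ev 7: PC=1 idx=1 pred=N actual=T -> ctr[1]=2
Ev 8: PC=3 idx=0 pred=T actual=T -> ctr[0]=3
Ev 9: PC=1 idx=1 pred=T actual=T -> ctr[1]=3
Ev 10: PC=3 idx=0 pred=T actual=T -> ctr[0]=3
Ev 11: PC=1 idx=1 pred=T actual=T -> ctr[1]=3
Ev 12: PC=3 idx=0 pred=T actual=T -> ctr[0]=3
Ev 13: PC=3 idx=0 pred=T actual=T -> ctr[0]=3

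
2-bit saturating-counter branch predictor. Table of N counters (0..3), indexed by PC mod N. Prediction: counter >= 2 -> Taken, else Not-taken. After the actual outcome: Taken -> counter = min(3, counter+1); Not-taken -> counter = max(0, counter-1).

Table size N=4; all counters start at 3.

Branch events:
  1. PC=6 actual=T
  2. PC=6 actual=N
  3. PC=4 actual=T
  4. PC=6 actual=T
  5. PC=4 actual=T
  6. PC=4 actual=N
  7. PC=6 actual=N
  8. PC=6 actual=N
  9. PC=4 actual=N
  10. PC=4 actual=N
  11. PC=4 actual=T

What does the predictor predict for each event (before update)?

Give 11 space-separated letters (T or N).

Answer: T T T T T T T T T N N

Derivation:
Ev 1: PC=6 idx=2 pred=T actual=T -> ctr[2]=3
Ev 2: PC=6 idx=2 pred=T actual=N -> ctr[2]=2
Ev 3: PC=4 idx=0 pred=T actual=T -> ctr[0]=3
Ev 4: PC=6 idx=2 pred=T actual=T -> ctr[2]=3
Ev 5: PC=4 idx=0 pred=T actual=T -> ctr[0]=3
Ev 6: PC=4 idx=0 pred=T actual=N -> ctr[0]=2
Ev 7: PC=6 idx=2 pred=T actual=N -> ctr[2]=2
Ev 8: PC=6 idx=2 pred=T actual=N -> ctr[2]=1
Ev 9: PC=4 idx=0 pred=T actual=N -> ctr[0]=1
Ev 10: PC=4 idx=0 pred=N actual=N -> ctr[0]=0
Ev 11: PC=4 idx=0 pred=N actual=T -> ctr[0]=1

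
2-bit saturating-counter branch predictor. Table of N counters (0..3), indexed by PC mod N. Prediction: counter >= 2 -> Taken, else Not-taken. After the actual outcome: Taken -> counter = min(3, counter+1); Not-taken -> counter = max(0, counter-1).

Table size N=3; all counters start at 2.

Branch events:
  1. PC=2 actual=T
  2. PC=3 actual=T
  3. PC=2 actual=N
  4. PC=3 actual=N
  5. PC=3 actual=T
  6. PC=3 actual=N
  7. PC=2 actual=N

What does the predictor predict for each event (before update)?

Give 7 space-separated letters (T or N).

Answer: T T T T T T T

Derivation:
Ev 1: PC=2 idx=2 pred=T actual=T -> ctr[2]=3
Ev 2: PC=3 idx=0 pred=T actual=T -> ctr[0]=3
Ev 3: PC=2 idx=2 pred=T actual=N -> ctr[2]=2
Ev 4: PC=3 idx=0 pred=T actual=N -> ctr[0]=2
Ev 5: PC=3 idx=0 pred=T actual=T -> ctr[0]=3
Ev 6: PC=3 idx=0 pred=T actual=N -> ctr[0]=2
Ev 7: PC=2 idx=2 pred=T actual=N -> ctr[2]=1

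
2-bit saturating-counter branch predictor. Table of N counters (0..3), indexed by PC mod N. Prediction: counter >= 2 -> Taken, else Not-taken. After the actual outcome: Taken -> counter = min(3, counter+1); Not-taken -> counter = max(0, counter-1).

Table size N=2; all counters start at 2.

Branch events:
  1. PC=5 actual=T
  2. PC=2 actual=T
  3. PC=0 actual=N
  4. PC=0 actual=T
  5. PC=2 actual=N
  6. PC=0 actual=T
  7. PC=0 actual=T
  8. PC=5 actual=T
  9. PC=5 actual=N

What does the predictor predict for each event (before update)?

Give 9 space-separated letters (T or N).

Answer: T T T T T T T T T

Derivation:
Ev 1: PC=5 idx=1 pred=T actual=T -> ctr[1]=3
Ev 2: PC=2 idx=0 pred=T actual=T -> ctr[0]=3
Ev 3: PC=0 idx=0 pred=T actual=N -> ctr[0]=2
Ev 4: PC=0 idx=0 pred=T actual=T -> ctr[0]=3
Ev 5: PC=2 idx=0 pred=T actual=N -> ctr[0]=2
Ev 6: PC=0 idx=0 pred=T actual=T -> ctr[0]=3
Ev 7: PC=0 idx=0 pred=T actual=T -> ctr[0]=3
Ev 8: PC=5 idx=1 pred=T actual=T -> ctr[1]=3
Ev 9: PC=5 idx=1 pred=T actual=N -> ctr[1]=2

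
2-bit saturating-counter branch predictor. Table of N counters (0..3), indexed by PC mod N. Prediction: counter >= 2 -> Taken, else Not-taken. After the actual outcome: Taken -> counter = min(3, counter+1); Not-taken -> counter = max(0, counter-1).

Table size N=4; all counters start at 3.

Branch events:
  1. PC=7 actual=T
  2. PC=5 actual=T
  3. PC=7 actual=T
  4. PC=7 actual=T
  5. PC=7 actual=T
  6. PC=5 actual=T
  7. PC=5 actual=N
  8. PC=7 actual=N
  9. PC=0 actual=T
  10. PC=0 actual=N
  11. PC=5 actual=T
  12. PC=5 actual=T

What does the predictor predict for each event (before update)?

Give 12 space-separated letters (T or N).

Ev 1: PC=7 idx=3 pred=T actual=T -> ctr[3]=3
Ev 2: PC=5 idx=1 pred=T actual=T -> ctr[1]=3
Ev 3: PC=7 idx=3 pred=T actual=T -> ctr[3]=3
Ev 4: PC=7 idx=3 pred=T actual=T -> ctr[3]=3
Ev 5: PC=7 idx=3 pred=T actual=T -> ctr[3]=3
Ev 6: PC=5 idx=1 pred=T actual=T -> ctr[1]=3
Ev 7: PC=5 idx=1 pred=T actual=N -> ctr[1]=2
Ev 8: PC=7 idx=3 pred=T actual=N -> ctr[3]=2
Ev 9: PC=0 idx=0 pred=T actual=T -> ctr[0]=3
Ev 10: PC=0 idx=0 pred=T actual=N -> ctr[0]=2
Ev 11: PC=5 idx=1 pred=T actual=T -> ctr[1]=3
Ev 12: PC=5 idx=1 pred=T actual=T -> ctr[1]=3

Answer: T T T T T T T T T T T T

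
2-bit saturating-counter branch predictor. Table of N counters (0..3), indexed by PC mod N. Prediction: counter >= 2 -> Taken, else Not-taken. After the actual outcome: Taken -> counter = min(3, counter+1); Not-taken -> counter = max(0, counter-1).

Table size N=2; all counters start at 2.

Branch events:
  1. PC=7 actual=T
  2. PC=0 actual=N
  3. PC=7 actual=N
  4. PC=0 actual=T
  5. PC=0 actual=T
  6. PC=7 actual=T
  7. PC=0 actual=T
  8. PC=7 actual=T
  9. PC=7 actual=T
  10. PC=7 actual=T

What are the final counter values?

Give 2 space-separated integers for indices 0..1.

Ev 1: PC=7 idx=1 pred=T actual=T -> ctr[1]=3
Ev 2: PC=0 idx=0 pred=T actual=N -> ctr[0]=1
Ev 3: PC=7 idx=1 pred=T actual=N -> ctr[1]=2
Ev 4: PC=0 idx=0 pred=N actual=T -> ctr[0]=2
Ev 5: PC=0 idx=0 pred=T actual=T -> ctr[0]=3
Ev 6: PC=7 idx=1 pred=T actual=T -> ctr[1]=3
Ev 7: PC=0 idx=0 pred=T actual=T -> ctr[0]=3
Ev 8: PC=7 idx=1 pred=T actual=T -> ctr[1]=3
Ev 9: PC=7 idx=1 pred=T actual=T -> ctr[1]=3
Ev 10: PC=7 idx=1 pred=T actual=T -> ctr[1]=3

Answer: 3 3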